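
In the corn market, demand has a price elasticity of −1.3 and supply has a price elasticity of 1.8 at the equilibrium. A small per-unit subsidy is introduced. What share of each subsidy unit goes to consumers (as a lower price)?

Consumer share = 18/31

For a small subsidy around the equilibrium, the benefit split depends on the relative slopes, which at a point are proportional to the elasticities.
Buyer share = εs/(εs + |εd|) = 1.8/(1.8 + 1.3) = 18/31; seller share = |εd|/(εs + |εd|) = 13/31.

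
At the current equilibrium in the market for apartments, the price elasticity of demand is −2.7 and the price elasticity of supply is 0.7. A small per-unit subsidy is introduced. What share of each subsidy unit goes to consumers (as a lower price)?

Consumer share = 7/34

For a small subsidy around the equilibrium, the benefit split depends on the relative slopes, which at a point are proportional to the elasticities.
Buyer share = εs/(εs + |εd|) = 0.7/(0.7 + 2.7) = 7/34; seller share = |εd|/(εs + |εd|) = 27/34.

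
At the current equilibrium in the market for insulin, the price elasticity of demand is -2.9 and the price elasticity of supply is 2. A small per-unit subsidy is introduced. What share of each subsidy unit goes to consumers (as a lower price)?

For a small subsidy around the equilibrium, the benefit split depends on the relative slopes, which at a point are proportional to the elasticities.
Buyer share = εs/(εs + |εd|) = 2/(2 + 2.9) = 20/49; seller share = |εd|/(εs + |εd|) = 29/49.

Consumer share = 20/49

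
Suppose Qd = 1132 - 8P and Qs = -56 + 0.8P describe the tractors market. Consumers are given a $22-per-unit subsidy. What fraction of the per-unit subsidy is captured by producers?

Pre-subsidy: 1132 - 8P = -56 + 0.8P gives P* = 135, Q* = 52.
With the rebate, buyers effectively pay Pb = Ps − 22, where Ps is the price sellers receive.
Demand in terms of Ps becomes Qd = 1132 − 8(Ps − 22) = 1308 - 8Ps. Setting this equal to supply: 1308 - 8Ps = -56 + 0.8Ps, so Ps = 155.
Buyers pay Pb = 155 − 22 = 133; Q' = -56 + 0.8·155 = 68.
Buyers' price falls by P* − Pb = 135 − 133 = 2; sellers' price rises by Ps − P* = 155 − 135 = 20.
So producers capture 20/22 = 10/11 of each unit of subsidy.

Producer share = 10/11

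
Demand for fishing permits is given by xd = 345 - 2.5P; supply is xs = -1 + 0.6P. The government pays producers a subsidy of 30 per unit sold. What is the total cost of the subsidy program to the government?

Government cost = 74850/31

Pre-subsidy: 345 - 2.5P = -1 + 0.6P gives P* = 3460/31, x* = 2045/31.
With the subsidy, sellers receive Ps = Pb + 30 for each unit, where Pb is the price buyers pay.
Supply in terms of Pb becomes xs = -1 + 0.6(Pb + 30) = 17 + 0.6Pb. Setting this equal to demand: 345 - 2.5Pb = 17 + 0.6Pb, so Pb = 3280/31.
Sellers receive Ps = 3280/31 + 30 = 4210/31; x' = 345 − 2.5·(3280/31) = 2495/31.
Government outlay = subsidy × quantity = 30 × 2495/31 = 74850/31.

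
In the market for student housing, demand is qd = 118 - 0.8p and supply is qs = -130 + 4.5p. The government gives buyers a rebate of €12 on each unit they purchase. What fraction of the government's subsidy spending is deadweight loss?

Pre-subsidy: 118 - 0.8p = -130 + 4.5p gives p* = 2480/53, q* = 4270/53.
With the rebate, buyers effectively pay pb = ps − 12, where ps is the price sellers receive.
Demand in terms of ps becomes qd = 118 − 0.8(ps − 12) = 127.6 - 0.8ps. Setting this equal to supply: 127.6 - 0.8ps = -130 + 4.5ps, so ps = 2576/53.
Buyers pay pb = 2576/53 − 12 = 1940/53; q' = -130 + 4.5·(2576/53) = 4702/53.
ΔCS = ½(4270/53 + 4702/53)(2480/53 − 1940/53) = 2422440/2809; ΔPS = ½(4270/53 + 4702/53)(2576/53 − 2480/53) = 430656/2809.
Government spending = 12 × 4702/53 = 56424/53.
DWL = ½ × 12 × (4702/53 − 4270/53) = 2592/53; fraction = (2592/53) / (56424/53) = 108/2351.

DWL / government spending = 108/2351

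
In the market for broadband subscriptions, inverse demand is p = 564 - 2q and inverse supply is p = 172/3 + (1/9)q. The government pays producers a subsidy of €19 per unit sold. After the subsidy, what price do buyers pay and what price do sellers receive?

Pre-subsidy: 564 - 2q = 172/3 + (1/9)q gives q* = 240 and p* = 84.
With the subsidy, sellers receive ps = pb + 19 for each unit, where pb is the price buyers pay.
On the curves, pb = 564 - 2q and ps = 172/3 + (1/9)q; the wedge ps − pb = 19 gives 172/3 + (1/9)q − (564 - 2q) = 19, so q' = 249.
Then pb = 564 − 2·249 = 66 and ps = 172/3 + (1/9)·249 = 85.

Buyers pay €66; sellers receive €85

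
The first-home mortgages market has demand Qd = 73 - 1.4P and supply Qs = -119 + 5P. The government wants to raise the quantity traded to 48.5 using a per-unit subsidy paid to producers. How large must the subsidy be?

Required subsidy s = 16 per unit

At Q = 48.5, invert demand for the buyer price: Pb = (73 − 48.5)/1.4 = 17.5; invert supply for the seller price: Ps = (48.5 − (-119))/5 = 33.5.
The subsidy must fill the gap: s = Ps − Pb = 33.5 − 17.5 = 16.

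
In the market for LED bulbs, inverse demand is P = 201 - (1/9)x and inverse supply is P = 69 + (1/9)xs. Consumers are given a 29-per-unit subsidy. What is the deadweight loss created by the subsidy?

Pre-subsidy: 201 - (1/9)x = 69 + (1/9)x gives x* = 594 and P* = 135.
With the rebate, buyers effectively pay Pb = Ps − 29, where Ps is the price sellers receive.
On the curves, Pb = 201 - (1/9)x and Ps = 69 + (1/9)x; the wedge Ps − Pb = 29 gives 69 + (1/9)x − (201 - (1/9)x) = 29, so x' = 724.5.
Then Pb = 201 − (1/9)·724.5 = 120.5 and Ps = 69 + (1/9)·724.5 = 149.5.
The subsidy expands output by 724.5 − 594 = 130.5 past the efficient level; on those units the gap between marginal cost and willingness to pay runs from 0 up to 29.
DWL = ½ × 29 × 130.5 = 1892.25.

Deadweight loss = 1892.25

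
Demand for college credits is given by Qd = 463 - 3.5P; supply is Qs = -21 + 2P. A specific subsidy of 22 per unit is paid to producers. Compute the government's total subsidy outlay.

Pre-subsidy: 463 - 3.5P = -21 + 2P gives P* = 88, Q* = 155.
With the subsidy, sellers receive Ps = Pb + 22 for each unit, where Pb is the price buyers pay.
Supply in terms of Pb becomes Qs = -21 + 2(Pb + 22) = 23 + 2Pb. Setting this equal to demand: 463 - 3.5Pb = 23 + 2Pb, so Pb = 80.
Sellers receive Ps = 80 + 22 = 102; Q' = 463 − 3.5·80 = 183.
Government outlay = subsidy × quantity = 22 × 183 = 4026.

Government cost = 4026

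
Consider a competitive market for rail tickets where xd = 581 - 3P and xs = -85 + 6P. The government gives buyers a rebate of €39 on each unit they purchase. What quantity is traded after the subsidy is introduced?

x' = 437

Pre-subsidy: 581 - 3P = -85 + 6P gives P* = 74, x* = 359.
With the rebate, buyers effectively pay Pb = Ps − 39, where Ps is the price sellers receive.
Demand in terms of Ps becomes xd = 581 − 3(Ps − 39) = 698 - 3Ps. Setting this equal to supply: 698 - 3Ps = -85 + 6Ps, so Ps = 87.
Buyers pay Pb = 87 − 39 = 48; x' = -85 + 6·87 = 437.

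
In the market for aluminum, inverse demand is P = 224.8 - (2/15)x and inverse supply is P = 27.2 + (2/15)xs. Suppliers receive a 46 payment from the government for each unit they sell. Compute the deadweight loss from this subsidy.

Pre-subsidy: 224.8 - (2/15)x = 27.2 + (2/15)x gives x* = 741 and P* = 126.
With the subsidy, sellers receive Ps = Pb + 46 for each unit, where Pb is the price buyers pay.
On the curves, Pb = 224.8 - (2/15)x and Ps = 27.2 + (2/15)x; the wedge Ps − Pb = 46 gives 27.2 + (2/15)x − (224.8 - (2/15)x) = 46, so x' = 913.5.
Then Pb = 224.8 − (2/15)·913.5 = 103 and Ps = 27.2 + (2/15)·913.5 = 149.
The subsidy expands output by 913.5 − 741 = 172.5 past the efficient level; on those units the gap between marginal cost and willingness to pay runs from 0 up to 46.
DWL = ½ × 46 × 172.5 = 3967.5.

Deadweight loss = 3967.5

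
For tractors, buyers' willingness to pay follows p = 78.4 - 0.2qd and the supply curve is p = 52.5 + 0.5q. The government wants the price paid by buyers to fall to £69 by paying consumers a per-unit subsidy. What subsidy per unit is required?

Required subsidy s = £7 per unit

At a buyer price of 69, quantity demanded is 392 − 5·69 = 47.
Sellers supply 47 only when they receive ps = 52.5 + 0.5·47 = 76.
s = ps − pb = 76 − 69 = 7.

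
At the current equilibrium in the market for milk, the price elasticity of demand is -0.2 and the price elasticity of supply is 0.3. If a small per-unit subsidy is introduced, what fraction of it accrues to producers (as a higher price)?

Producer share = 0.4

For a small subsidy around the equilibrium, the benefit split depends on the relative slopes, which at a point are proportional to the elasticities.
Buyer share = εs/(εs + |εd|) = 0.3/(0.3 + 0.2) = 0.6; seller share = |εd|/(εs + |εd|) = 0.4.
So producers capture 0.4 of the subsidy.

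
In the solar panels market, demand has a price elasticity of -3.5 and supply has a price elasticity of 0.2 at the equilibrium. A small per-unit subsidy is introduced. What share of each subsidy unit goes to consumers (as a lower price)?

Consumer share = 2/37

For a small subsidy around the equilibrium, the benefit split depends on the relative slopes, which at a point are proportional to the elasticities.
Buyer share = εs/(εs + |εd|) = 0.2/(0.2 + 3.5) = 2/37; seller share = |εd|/(εs + |εd|) = 35/37.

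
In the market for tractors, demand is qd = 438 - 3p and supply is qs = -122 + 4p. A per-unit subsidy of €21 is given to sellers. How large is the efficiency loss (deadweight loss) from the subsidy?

Deadweight loss = €378

Pre-subsidy: 438 - 3p = -122 + 4p gives p* = 80, q* = 198.
With the subsidy, sellers receive ps = pb + 21 for each unit, where pb is the price buyers pay.
Supply in terms of pb becomes qs = -122 + 4(pb + 21) = -38 + 4pb. Setting this equal to demand: 438 - 3pb = -38 + 4pb, so pb = 68.
Sellers receive ps = 68 + 21 = 89; q' = 438 − 3·68 = 234.
The subsidy expands output by 234 − 198 = 36 past the efficient level; on those units the gap between marginal cost and willingness to pay runs from 0 up to 21.
DWL = ½ × 21 × 36 = 378.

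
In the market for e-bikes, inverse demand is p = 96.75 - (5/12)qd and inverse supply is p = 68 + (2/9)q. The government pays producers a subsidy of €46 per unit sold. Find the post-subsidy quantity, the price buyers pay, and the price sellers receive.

q' = 117; buyers pay €48; sellers receive €94

Pre-subsidy: 96.75 - (5/12)q = 68 + (2/9)q gives q* = 45 and p* = 78.
With the subsidy, sellers receive ps = pb + 46 for each unit, where pb is the price buyers pay.
On the curves, pb = 96.75 - (5/12)q and ps = 68 + (2/9)q; the wedge ps − pb = 46 gives 68 + (2/9)q − (96.75 - (5/12)q) = 46, so q' = 117.
Then pb = 96.75 − (5/12)·117 = 48 and ps = 68 + (2/9)·117 = 94.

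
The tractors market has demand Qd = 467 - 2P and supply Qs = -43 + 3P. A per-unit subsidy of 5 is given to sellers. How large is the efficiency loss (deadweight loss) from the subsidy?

Deadweight loss = 15

Pre-subsidy: 467 - 2P = -43 + 3P gives P* = 102, Q* = 263.
With the subsidy, sellers receive Ps = Pb + 5 for each unit, where Pb is the price buyers pay.
Supply in terms of Pb becomes Qs = -43 + 3(Pb + 5) = -28 + 3Pb. Setting this equal to demand: 467 - 2Pb = -28 + 3Pb, so Pb = 99.
Sellers receive Ps = 99 + 5 = 104; Q' = 467 − 2·99 = 269.
The subsidy expands output by 269 − 263 = 6 past the efficient level; on those units the gap between marginal cost and willingness to pay runs from 0 up to 5.
DWL = ½ × 5 × 6 = 15.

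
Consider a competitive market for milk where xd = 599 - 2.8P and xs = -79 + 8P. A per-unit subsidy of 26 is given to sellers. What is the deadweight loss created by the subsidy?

Deadweight loss = 18928/27

Pre-subsidy: 599 - 2.8P = -79 + 8P gives P* = 565/9, x* = 3809/9.
With the subsidy, sellers receive Ps = Pb + 26 for each unit, where Pb is the price buyers pay.
Supply in terms of Pb becomes xs = -79 + 8(Pb + 26) = 129 + 8Pb. Setting this equal to demand: 599 - 2.8Pb = 129 + 8Pb, so Pb = 1175/27.
Sellers receive Ps = 1175/27 + 26 = 1877/27; x' = 599 − 2.8·(1175/27) = 12883/27.
The subsidy expands output by 12883/27 − 3809/9 = 1456/27 past the efficient level; on those units the gap between marginal cost and willingness to pay runs from 0 up to 26.
DWL = ½ × 26 × 1456/27 = 18928/27.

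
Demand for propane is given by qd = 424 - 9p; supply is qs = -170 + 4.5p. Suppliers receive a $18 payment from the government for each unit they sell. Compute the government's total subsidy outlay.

Pre-subsidy: 424 - 9p = -170 + 4.5p gives p* = 44, q* = 28.
With the subsidy, sellers receive ps = pb + 18 for each unit, where pb is the price buyers pay.
Supply in terms of pb becomes qs = -170 + 4.5(pb + 18) = -89 + 4.5pb. Setting this equal to demand: 424 - 9pb = -89 + 4.5pb, so pb = 38.
Sellers receive ps = 38 + 18 = 56; q' = 424 − 9·38 = 82.
Government outlay = subsidy × quantity = 18 × 82 = 1476.

Government cost = $1476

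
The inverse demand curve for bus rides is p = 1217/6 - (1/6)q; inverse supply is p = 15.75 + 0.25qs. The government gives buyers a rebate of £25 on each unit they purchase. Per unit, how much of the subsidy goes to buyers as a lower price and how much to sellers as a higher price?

Buyers gain £10 per unit; sellers gain £15 per unit

Pre-subsidy: 1217/6 - (1/6)q = 15.75 + 0.25q gives q* = 449 and p* = 128.
With the rebate, buyers effectively pay pb = ps − 25, where ps is the price sellers receive.
On the curves, pb = 1217/6 - (1/6)q and ps = 15.75 + 0.25q; the wedge ps − pb = 25 gives 15.75 + 0.25q − (1217/6 - (1/6)q) = 25, so q' = 509.
Then pb = 1217/6 − (1/6)·509 = 118 and ps = 15.75 + 0.25·509 = 143.
Buyers' price falls by p* − pb = 128 − 118 = 10; sellers' price rises by ps − p* = 143 − 128 = 15.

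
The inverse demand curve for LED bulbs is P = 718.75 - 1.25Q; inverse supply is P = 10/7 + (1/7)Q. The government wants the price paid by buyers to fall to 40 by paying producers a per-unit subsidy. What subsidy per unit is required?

Required subsidy s = 39 per unit

At a buyer price of 40, quantity demanded is 575 − 0.8·40 = 543.
Sellers supply 543 only when they receive Ps = 10/7 + (1/7)·543 = 79.
s = Ps − Pb = 79 − 40 = 39.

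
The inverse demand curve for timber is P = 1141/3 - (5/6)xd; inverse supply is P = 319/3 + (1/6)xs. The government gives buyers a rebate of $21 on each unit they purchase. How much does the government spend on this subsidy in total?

Pre-subsidy: 1141/3 - (5/6)x = 319/3 + (1/6)x gives x* = 274 and P* = 152.
With the rebate, buyers effectively pay Pb = Ps − 21, where Ps is the price sellers receive.
On the curves, Pb = 1141/3 - (5/6)x and Ps = 319/3 + (1/6)x; the wedge Ps − Pb = 21 gives 319/3 + (1/6)x − (1141/3 - (5/6)x) = 21, so x' = 295.
Then Pb = 1141/3 − (5/6)·295 = 134.5 and Ps = 319/3 + (1/6)·295 = 155.5.
Government outlay = subsidy × quantity = 21 × 295 = 6195.

Government cost = $6195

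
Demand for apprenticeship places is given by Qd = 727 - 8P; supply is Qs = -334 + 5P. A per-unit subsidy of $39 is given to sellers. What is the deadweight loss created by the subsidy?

Deadweight loss = $2340

Pre-subsidy: 727 - 8P = -334 + 5P gives P* = 1061/13, Q* = 963/13.
With the subsidy, sellers receive Ps = Pb + 39 for each unit, where Pb is the price buyers pay.
Supply in terms of Pb becomes Qs = -334 + 5(Pb + 39) = -139 + 5Pb. Setting this equal to demand: 727 - 8Pb = -139 + 5Pb, so Pb = 866/13.
Sellers receive Ps = 866/13 + 39 = 1373/13; Q' = 727 − 8·(866/13) = 2523/13.
The subsidy expands output by 2523/13 − 963/13 = 120 past the efficient level; on those units the gap between marginal cost and willingness to pay runs from 0 up to 39.
DWL = ½ × 39 × 120 = 2340.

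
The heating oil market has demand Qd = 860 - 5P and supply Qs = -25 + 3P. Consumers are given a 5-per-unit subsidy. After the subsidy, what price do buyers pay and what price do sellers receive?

Buyers pay 108.75; sellers receive 113.75

Pre-subsidy: 860 - 5P = -25 + 3P gives P* = 110.625, Q* = 306.875.
With the rebate, buyers effectively pay Pb = Ps − 5, where Ps is the price sellers receive.
Demand in terms of Ps becomes Qd = 860 − 5(Ps − 5) = 885 - 5Ps. Setting this equal to supply: 885 - 5Ps = -25 + 3Ps, so Ps = 113.75.
Buyers pay Pb = 113.75 − 5 = 108.75; Q' = -25 + 3·113.75 = 316.25.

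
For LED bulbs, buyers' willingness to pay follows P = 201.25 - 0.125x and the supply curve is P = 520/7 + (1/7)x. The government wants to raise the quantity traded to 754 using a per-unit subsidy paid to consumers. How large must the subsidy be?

Required subsidy s = 75 per unit

At x = 754, from the demand curve buyers pay Pb = 201.25 − 0.125·754 = 107; from the supply curve sellers need Ps = 520/7 + (1/7)·754 = 182.
The subsidy must fill the gap: s = Ps − Pb = 182 − 107 = 75.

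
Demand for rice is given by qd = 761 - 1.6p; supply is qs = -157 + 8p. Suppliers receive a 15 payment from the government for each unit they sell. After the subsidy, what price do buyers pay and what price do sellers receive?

Buyers pay 83.125; sellers receive 98.125

Pre-subsidy: 761 - 1.6p = -157 + 8p gives p* = 95.625, q* = 608.
With the subsidy, sellers receive ps = pb + 15 for each unit, where pb is the price buyers pay.
Supply in terms of pb becomes qs = -157 + 8(pb + 15) = -37 + 8pb. Setting this equal to demand: 761 - 1.6pb = -37 + 8pb, so pb = 83.125.
Sellers receive ps = 83.125 + 15 = 98.125; q' = 761 − 1.6·83.125 = 628.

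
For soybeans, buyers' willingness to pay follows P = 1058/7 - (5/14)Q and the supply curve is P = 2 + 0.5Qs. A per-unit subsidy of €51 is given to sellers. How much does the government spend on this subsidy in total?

Government cost = €11908.5

Pre-subsidy: 1058/7 - (5/14)Q = 2 + 0.5Q gives Q* = 174 and P* = 89.
With the subsidy, sellers receive Ps = Pb + 51 for each unit, where Pb is the price buyers pay.
On the curves, Pb = 1058/7 - (5/14)Q and Ps = 2 + 0.5Q; the wedge Ps − Pb = 51 gives 2 + 0.5Q − (1058/7 - (5/14)Q) = 51, so Q' = 233.5.
Then Pb = 1058/7 − (5/14)·233.5 = 67.75 and Ps = 2 + 0.5·233.5 = 118.75.
Government outlay = subsidy × quantity = 51 × 233.5 = 11908.5.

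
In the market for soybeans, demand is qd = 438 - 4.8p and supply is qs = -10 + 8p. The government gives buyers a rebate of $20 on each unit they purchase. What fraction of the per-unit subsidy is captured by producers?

Producer share = 0.375

Pre-subsidy: 438 - 4.8p = -10 + 8p gives p* = 35, q* = 270.
With the rebate, buyers effectively pay pb = ps − 20, where ps is the price sellers receive.
Demand in terms of ps becomes qd = 438 − 4.8(ps − 20) = 534 - 4.8ps. Setting this equal to supply: 534 - 4.8ps = -10 + 8ps, so ps = 42.5.
Buyers pay pb = 42.5 − 20 = 22.5; q' = -10 + 8·42.5 = 330.
Buyers' price falls by p* − pb = 35 − 22.5 = 12.5; sellers' price rises by ps − p* = 42.5 − 35 = 7.5.
So producers capture 7.5/20 = 0.375 of each unit of subsidy.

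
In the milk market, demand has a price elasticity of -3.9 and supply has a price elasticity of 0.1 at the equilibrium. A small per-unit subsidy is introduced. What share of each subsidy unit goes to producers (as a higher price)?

For a small subsidy around the equilibrium, the benefit split depends on the relative slopes, which at a point are proportional to the elasticities.
Buyer share = εs/(εs + |εd|) = 0.1/(0.1 + 3.9) = 0.025; seller share = |εd|/(εs + |εd|) = 0.975.
So producers capture 0.975 of the subsidy.

Producer share = 0.975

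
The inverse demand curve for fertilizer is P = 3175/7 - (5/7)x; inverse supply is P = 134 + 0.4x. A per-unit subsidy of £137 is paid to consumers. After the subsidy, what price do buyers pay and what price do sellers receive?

Pre-subsidy: 3175/7 - (5/7)x = 134 + 0.4x gives x* = 11185/39 and P* = 9700/39.
With the rebate, buyers effectively pay Pb = Ps − 137, where Ps is the price sellers receive.
On the curves, Pb = 3175/7 - (5/7)x and Ps = 134 + 0.4x; the wedge Ps − Pb = 137 gives 134 + 0.4x − (3175/7 - (5/7)x) = 137, so x' = 15980/39.
Then Pb = 3175/7 − (5/7)·(15980/39) = 6275/39 and Ps = 134 + 0.4·(15980/39) = 11618/39.

Buyers pay 6275/39; sellers receive 11618/39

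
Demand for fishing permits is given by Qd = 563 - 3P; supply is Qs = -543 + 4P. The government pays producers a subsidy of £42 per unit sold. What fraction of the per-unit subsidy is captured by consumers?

Consumer share = 4/7

Pre-subsidy: 563 - 3P = -543 + 4P gives P* = 158, Q* = 89.
With the subsidy, sellers receive Ps = Pb + 42 for each unit, where Pb is the price buyers pay.
Supply in terms of Pb becomes Qs = -543 + 4(Pb + 42) = -375 + 4Pb. Setting this equal to demand: 563 - 3Pb = -375 + 4Pb, so Pb = 134.
Sellers receive Ps = 134 + 42 = 176; Q' = 563 − 3·134 = 161.
Buyers' price falls by P* − Pb = 158 − 134 = 24; sellers' price rises by Ps − P* = 176 − 158 = 18.
So consumers capture 24/42 = 4/7 of each unit of subsidy.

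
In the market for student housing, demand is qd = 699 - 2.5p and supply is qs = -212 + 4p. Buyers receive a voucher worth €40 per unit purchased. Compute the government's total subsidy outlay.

Government cost = 213280/13

Pre-subsidy: 699 - 2.5p = -212 + 4p gives p* = 1822/13, q* = 4532/13.
With the rebate, buyers effectively pay pb = ps − 40, where ps is the price sellers receive.
Demand in terms of ps becomes qd = 699 − 2.5(ps − 40) = 799 - 2.5ps. Setting this equal to supply: 799 - 2.5ps = -212 + 4ps, so ps = 2022/13.
Buyers pay pb = 2022/13 − 40 = 1502/13; q' = -212 + 4·(2022/13) = 5332/13.
Government outlay = subsidy × quantity = 40 × 5332/13 = 213280/13.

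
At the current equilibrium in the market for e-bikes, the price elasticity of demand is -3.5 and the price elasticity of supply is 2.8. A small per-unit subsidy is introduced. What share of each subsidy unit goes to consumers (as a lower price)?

Consumer share = 4/9

For a small subsidy around the equilibrium, the benefit split depends on the relative slopes, which at a point are proportional to the elasticities.
Buyer share = εs/(εs + |εd|) = 2.8/(2.8 + 3.5) = 4/9; seller share = |εd|/(εs + |εd|) = 5/9.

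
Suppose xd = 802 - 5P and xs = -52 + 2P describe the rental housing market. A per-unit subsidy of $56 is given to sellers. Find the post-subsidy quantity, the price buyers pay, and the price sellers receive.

x' = 272; buyers pay $106; sellers receive $162

Pre-subsidy: 802 - 5P = -52 + 2P gives P* = 122, x* = 192.
With the subsidy, sellers receive Ps = Pb + 56 for each unit, where Pb is the price buyers pay.
Supply in terms of Pb becomes xs = -52 + 2(Pb + 56) = 60 + 2Pb. Setting this equal to demand: 802 - 5Pb = 60 + 2Pb, so Pb = 106.
Sellers receive Ps = 106 + 56 = 162; x' = 802 − 5·106 = 272.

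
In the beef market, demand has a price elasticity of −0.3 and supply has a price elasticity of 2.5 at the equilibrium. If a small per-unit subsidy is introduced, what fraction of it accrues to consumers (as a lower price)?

Consumer share = 25/28

For a small subsidy around the equilibrium, the benefit split depends on the relative slopes, which at a point are proportional to the elasticities.
Buyer share = εs/(εs + |εd|) = 2.5/(2.5 + 0.3) = 25/28; seller share = |εd|/(εs + |εd|) = 3/28.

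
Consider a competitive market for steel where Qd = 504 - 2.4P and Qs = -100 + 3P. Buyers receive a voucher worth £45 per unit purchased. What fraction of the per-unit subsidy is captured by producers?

Pre-subsidy: 504 - 2.4P = -100 + 3P gives P* = 3020/27, Q* = 2120/9.
With the rebate, buyers effectively pay Pb = Ps − 45, where Ps is the price sellers receive.
Demand in terms of Ps becomes Qd = 504 − 2.4(Ps − 45) = 612 - 2.4Ps. Setting this equal to supply: 612 - 2.4Ps = -100 + 3Ps, so Ps = 3560/27.
Buyers pay Pb = 3560/27 − 45 = 2345/27; Q' = -100 + 3·(3560/27) = 2660/9.
Buyers' price falls by P* − Pb = 3020/27 − 2345/27 = 25; sellers' price rises by Ps − P* = 3560/27 − 3020/27 = 20.
So producers capture 20/45 = 4/9 of each unit of subsidy.

Producer share = 4/9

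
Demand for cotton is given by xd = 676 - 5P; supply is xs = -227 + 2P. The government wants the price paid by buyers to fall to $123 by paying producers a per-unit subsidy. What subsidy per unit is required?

At a buyer price of 123, quantity demanded is 676 − 5·123 = 61.
Sellers supply 61 only when they receive Ps with -227 + 2·Ps = 61, i.e. Ps = 144.
s = Ps − Pb = 144 − 123 = 21.

Required subsidy s = $21 per unit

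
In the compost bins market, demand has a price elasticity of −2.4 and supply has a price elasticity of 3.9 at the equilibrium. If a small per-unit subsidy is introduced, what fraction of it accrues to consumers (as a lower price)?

For a small subsidy around the equilibrium, the benefit split depends on the relative slopes, which at a point are proportional to the elasticities.
Buyer share = εs/(εs + |εd|) = 3.9/(3.9 + 2.4) = 13/21; seller share = |εd|/(εs + |εd|) = 8/21.

Consumer share = 13/21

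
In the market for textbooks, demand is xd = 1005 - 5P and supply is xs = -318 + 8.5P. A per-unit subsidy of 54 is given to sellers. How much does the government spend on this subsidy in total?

Pre-subsidy: 1005 - 5P = -318 + 8.5P gives P* = 98, x* = 515.
With the subsidy, sellers receive Ps = Pb + 54 for each unit, where Pb is the price buyers pay.
Supply in terms of Pb becomes xs = -318 + 8.5(Pb + 54) = 141 + 8.5Pb. Setting this equal to demand: 1005 - 5Pb = 141 + 8.5Pb, so Pb = 64.
Sellers receive Ps = 64 + 54 = 118; x' = 1005 − 5·64 = 685.
Government outlay = subsidy × quantity = 54 × 685 = 36990.

Government cost = 36990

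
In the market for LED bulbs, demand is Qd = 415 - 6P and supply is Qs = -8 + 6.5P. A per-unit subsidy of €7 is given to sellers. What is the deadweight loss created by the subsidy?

Deadweight loss = €76.44

Pre-subsidy: 415 - 6P = -8 + 6.5P gives P* = 33.84, Q* = 211.96.
With the subsidy, sellers receive Ps = Pb + 7 for each unit, where Pb is the price buyers pay.
Supply in terms of Pb becomes Qs = -8 + 6.5(Pb + 7) = 37.5 + 6.5Pb. Setting this equal to demand: 415 - 6Pb = 37.5 + 6.5Pb, so Pb = 30.2.
Sellers receive Ps = 30.2 + 7 = 37.2; Q' = 415 − 6·30.2 = 233.8.
The subsidy expands output by 233.8 − 211.96 = 21.84 past the efficient level; on those units the gap between marginal cost and willingness to pay runs from 0 up to 7.
DWL = ½ × 7 × 21.84 = 76.44.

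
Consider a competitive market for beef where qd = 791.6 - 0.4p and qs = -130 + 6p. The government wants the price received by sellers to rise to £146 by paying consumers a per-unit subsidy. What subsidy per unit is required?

Required subsidy s = £32 per unit

At a seller price of 146, quantity supplied is -130 + 6·146 = 746.
Buyers absorb 746 only when they pay pb with 791.6 − 0.4·pb = 746, i.e. pb = 114.
s = ps − pb = 146 − 114 = 32.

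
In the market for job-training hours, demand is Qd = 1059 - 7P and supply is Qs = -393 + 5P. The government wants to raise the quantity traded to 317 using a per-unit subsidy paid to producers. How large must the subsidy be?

At Q = 317, invert demand for the buyer price: Pb = (1059 − 317)/7 = 106; invert supply for the seller price: Ps = (317 − (-393))/5 = 142.
The subsidy must fill the gap: s = Ps − Pb = 142 − 106 = 36.

Required subsidy s = 36 per unit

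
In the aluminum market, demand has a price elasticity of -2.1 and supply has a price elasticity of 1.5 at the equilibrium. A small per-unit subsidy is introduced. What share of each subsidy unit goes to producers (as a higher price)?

For a small subsidy around the equilibrium, the benefit split depends on the relative slopes, which at a point are proportional to the elasticities.
Buyer share = εs/(εs + |εd|) = 1.5/(1.5 + 2.1) = 5/12; seller share = |εd|/(εs + |εd|) = 7/12.
So producers capture 7/12 of the subsidy.

Producer share = 7/12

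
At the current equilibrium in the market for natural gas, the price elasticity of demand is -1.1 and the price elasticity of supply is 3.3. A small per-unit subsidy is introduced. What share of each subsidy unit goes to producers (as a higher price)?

For a small subsidy around the equilibrium, the benefit split depends on the relative slopes, which at a point are proportional to the elasticities.
Buyer share = εs/(εs + |εd|) = 3.3/(3.3 + 1.1) = 0.75; seller share = |εd|/(εs + |εd|) = 0.25.
So producers capture 0.25 of the subsidy.

Producer share = 0.25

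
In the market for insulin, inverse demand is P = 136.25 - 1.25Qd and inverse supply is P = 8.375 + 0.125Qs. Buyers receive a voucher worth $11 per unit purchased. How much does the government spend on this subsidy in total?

Government cost = $1111

Pre-subsidy: 136.25 - 1.25Q = 8.375 + 0.125Q gives Q* = 93 and P* = 20.
With the rebate, buyers effectively pay Pb = Ps − 11, where Ps is the price sellers receive.
On the curves, Pb = 136.25 - 1.25Q and Ps = 8.375 + 0.125Q; the wedge Ps − Pb = 11 gives 8.375 + 0.125Q − (136.25 - 1.25Q) = 11, so Q' = 101.
Then Pb = 136.25 − 1.25·101 = 10 and Ps = 8.375 + 0.125·101 = 21.
Government outlay = subsidy × quantity = 11 × 101 = 1111.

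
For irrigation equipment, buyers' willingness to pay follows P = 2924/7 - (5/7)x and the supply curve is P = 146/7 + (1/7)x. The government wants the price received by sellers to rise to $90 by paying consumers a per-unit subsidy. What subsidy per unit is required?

At a seller price of 90, quantity supplied is -146 + 7·90 = 484.
Buyers absorb 484 only when they pay Pb = 2924/7 − (5/7)·484 = 72.
s = Ps − Pb = 90 − 72 = 18.

Required subsidy s = $18 per unit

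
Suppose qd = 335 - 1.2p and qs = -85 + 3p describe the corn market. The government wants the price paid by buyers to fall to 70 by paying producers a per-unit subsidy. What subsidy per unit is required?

At a buyer price of 70, quantity demanded is 335 − 1.2·70 = 251.
Sellers supply 251 only when they receive ps with -85 + 3·ps = 251, i.e. ps = 112.
s = ps − pb = 112 − 70 = 42.

Required subsidy s = 42 per unit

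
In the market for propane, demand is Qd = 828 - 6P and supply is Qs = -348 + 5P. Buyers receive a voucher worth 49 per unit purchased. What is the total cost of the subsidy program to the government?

Pre-subsidy: 828 - 6P = -348 + 5P gives P* = 1176/11, Q* = 2052/11.
With the rebate, buyers effectively pay Pb = Ps − 49, where Ps is the price sellers receive.
Demand in terms of Ps becomes Qd = 828 − 6(Ps − 49) = 1122 - 6Ps. Setting this equal to supply: 1122 - 6Ps = -348 + 5Ps, so Ps = 1470/11.
Buyers pay Pb = 1470/11 − 49 = 931/11; Q' = -348 + 5·(1470/11) = 3522/11.
Government outlay = subsidy × quantity = 49 × 3522/11 = 172578/11.

Government cost = 172578/11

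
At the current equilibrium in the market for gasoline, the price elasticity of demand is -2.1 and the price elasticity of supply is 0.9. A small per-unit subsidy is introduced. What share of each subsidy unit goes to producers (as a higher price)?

For a small subsidy around the equilibrium, the benefit split depends on the relative slopes, which at a point are proportional to the elasticities.
Buyer share = εs/(εs + |εd|) = 0.9/(0.9 + 2.1) = 0.3; seller share = |εd|/(εs + |εd|) = 0.7.
So producers capture 0.7 of the subsidy.

Producer share = 0.7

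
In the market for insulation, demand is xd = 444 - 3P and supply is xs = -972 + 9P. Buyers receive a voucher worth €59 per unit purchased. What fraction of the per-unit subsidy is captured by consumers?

Pre-subsidy: 444 - 3P = -972 + 9P gives P* = 118, x* = 90.
With the rebate, buyers effectively pay Pb = Ps − 59, where Ps is the price sellers receive.
Demand in terms of Ps becomes xd = 444 − 3(Ps − 59) = 621 - 3Ps. Setting this equal to supply: 621 - 3Ps = -972 + 9Ps, so Ps = 132.75.
Buyers pay Pb = 132.75 − 59 = 73.75; x' = -972 + 9·132.75 = 222.75.
Buyers' price falls by P* − Pb = 118 − 73.75 = 44.25; sellers' price rises by Ps − P* = 132.75 − 118 = 14.75.
So consumers capture 44.25/59 = 0.75 of each unit of subsidy.

Consumer share = 0.75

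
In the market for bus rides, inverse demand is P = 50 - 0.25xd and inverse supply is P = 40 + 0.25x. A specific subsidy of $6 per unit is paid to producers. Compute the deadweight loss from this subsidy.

Pre-subsidy: 50 - 0.25x = 40 + 0.25x gives x* = 20 and P* = 45.
With the subsidy, sellers receive Ps = Pb + 6 for each unit, where Pb is the price buyers pay.
On the curves, Pb = 50 - 0.25x and Ps = 40 + 0.25x; the wedge Ps − Pb = 6 gives 40 + 0.25x − (50 - 0.25x) = 6, so x' = 32.
Then Pb = 50 − 0.25·32 = 42 and Ps = 40 + 0.25·32 = 48.
The subsidy expands output by 32 − 20 = 12 past the efficient level; on those units the gap between marginal cost and willingness to pay runs from 0 up to 6.
DWL = ½ × 6 × 12 = 36.

Deadweight loss = $36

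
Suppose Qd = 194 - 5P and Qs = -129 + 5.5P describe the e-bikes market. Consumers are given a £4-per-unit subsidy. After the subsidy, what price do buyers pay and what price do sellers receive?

Pre-subsidy: 194 - 5P = -129 + 5.5P gives P* = 646/21, Q* = 844/21.
With the rebate, buyers effectively pay Pb = Ps − 4, where Ps is the price sellers receive.
Demand in terms of Ps becomes Qd = 194 − 5(Ps − 4) = 214 - 5Ps. Setting this equal to supply: 214 - 5Ps = -129 + 5.5Ps, so Ps = 98/3.
Buyers pay Pb = 98/3 − 4 = 86/3; Q' = -129 + 5.5·(98/3) = 152/3.

Buyers pay 86/3; sellers receive 98/3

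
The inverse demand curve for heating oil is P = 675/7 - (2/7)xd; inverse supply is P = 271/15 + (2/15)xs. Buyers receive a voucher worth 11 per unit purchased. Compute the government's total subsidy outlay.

Pre-subsidy: 675/7 - (2/7)x = 271/15 + (2/15)x gives x* = 187 and P* = 43.
With the rebate, buyers effectively pay Pb = Ps − 11, where Ps is the price sellers receive.
On the curves, Pb = 675/7 - (2/7)x and Ps = 271/15 + (2/15)x; the wedge Ps − Pb = 11 gives 271/15 + (2/15)x − (675/7 - (2/7)x) = 11, so x' = 213.25.
Then Pb = 675/7 − (2/7)·213.25 = 35.5 and Ps = 271/15 + (2/15)·213.25 = 46.5.
Government outlay = subsidy × quantity = 11 × 213.25 = 2345.75.

Government cost = 2345.75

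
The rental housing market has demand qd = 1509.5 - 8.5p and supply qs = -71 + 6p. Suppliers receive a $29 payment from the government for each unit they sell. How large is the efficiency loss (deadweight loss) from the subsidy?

Pre-subsidy: 1509.5 - 8.5p = -71 + 6p gives p* = 109, q* = 583.
With the subsidy, sellers receive ps = pb + 29 for each unit, where pb is the price buyers pay.
Supply in terms of pb becomes qs = -71 + 6(pb + 29) = 103 + 6pb. Setting this equal to demand: 1509.5 - 8.5pb = 103 + 6pb, so pb = 97.
Sellers receive ps = 97 + 29 = 126; q' = 1509.5 − 8.5·97 = 685.
The subsidy expands output by 685 − 583 = 102 past the efficient level; on those units the gap between marginal cost and willingness to pay runs from 0 up to 29.
DWL = ½ × 29 × 102 = 1479.

Deadweight loss = $1479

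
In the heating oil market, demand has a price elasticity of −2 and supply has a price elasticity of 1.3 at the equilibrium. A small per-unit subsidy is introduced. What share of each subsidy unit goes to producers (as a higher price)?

For a small subsidy around the equilibrium, the benefit split depends on the relative slopes, which at a point are proportional to the elasticities.
Buyer share = εs/(εs + |εd|) = 1.3/(1.3 + 2) = 13/33; seller share = |εd|/(εs + |εd|) = 20/33.
So producers capture 20/33 of the subsidy.

Producer share = 20/33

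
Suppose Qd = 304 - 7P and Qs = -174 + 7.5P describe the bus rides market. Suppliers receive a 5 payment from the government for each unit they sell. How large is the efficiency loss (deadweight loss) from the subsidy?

Pre-subsidy: 304 - 7P = -174 + 7.5P gives P* = 956/29, Q* = 2124/29.
With the subsidy, sellers receive Ps = Pb + 5 for each unit, where Pb is the price buyers pay.
Supply in terms of Pb becomes Qs = -174 + 7.5(Pb + 5) = -136.5 + 7.5Pb. Setting this equal to demand: 304 - 7Pb = -136.5 + 7.5Pb, so Pb = 881/29.
Sellers receive Ps = 881/29 + 5 = 1026/29; Q' = 304 − 7·(881/29) = 2649/29.
The subsidy expands output by 2649/29 − 2124/29 = 525/29 past the efficient level; on those units the gap between marginal cost and willingness to pay runs from 0 up to 5.
DWL = ½ × 5 × 525/29 = 2625/58.

Deadweight loss = 2625/58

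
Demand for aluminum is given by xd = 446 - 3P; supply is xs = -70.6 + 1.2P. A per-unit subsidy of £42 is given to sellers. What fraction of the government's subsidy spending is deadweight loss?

Pre-subsidy: 446 - 3P = -70.6 + 1.2P gives P* = 123, x* = 77.
With the subsidy, sellers receive Ps = Pb + 42 for each unit, where Pb is the price buyers pay.
Supply in terms of Pb becomes xs = -70.6 + 1.2(Pb + 42) = -20.2 + 1.2Pb. Setting this equal to demand: 446 - 3Pb = -20.2 + 1.2Pb, so Pb = 111.
Sellers receive Ps = 111 + 42 = 153; x' = 446 − 3·111 = 113.
ΔCS = ½(77 + 113)(123 − 111) = 1140; ΔPS = ½(77 + 113)(153 − 123) = 2850.
Government spending = 42 × 113 = 4746.
DWL = ½ × 42 × (113 − 77) = 756; fraction = 756 / 4746 = 18/113.

DWL / government spending = 18/113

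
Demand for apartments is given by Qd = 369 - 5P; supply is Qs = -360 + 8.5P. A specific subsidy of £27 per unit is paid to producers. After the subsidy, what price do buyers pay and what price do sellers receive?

Pre-subsidy: 369 - 5P = -360 + 8.5P gives P* = 54, Q* = 99.
With the subsidy, sellers receive Ps = Pb + 27 for each unit, where Pb is the price buyers pay.
Supply in terms of Pb becomes Qs = -360 + 8.5(Pb + 27) = -130.5 + 8.5Pb. Setting this equal to demand: 369 - 5Pb = -130.5 + 8.5Pb, so Pb = 37.
Sellers receive Ps = 37 + 27 = 64; Q' = 369 − 5·37 = 184.

Buyers pay £37; sellers receive £64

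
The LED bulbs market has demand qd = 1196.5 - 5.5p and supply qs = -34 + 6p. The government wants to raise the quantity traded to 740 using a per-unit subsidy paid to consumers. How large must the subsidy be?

Required subsidy s = 46 per unit

At q = 740, invert demand for the buyer price: pb = (1196.5 − 740)/5.5 = 83; invert supply for the seller price: ps = (740 − (-34))/6 = 129.
The subsidy must fill the gap: s = ps − pb = 129 − 83 = 46.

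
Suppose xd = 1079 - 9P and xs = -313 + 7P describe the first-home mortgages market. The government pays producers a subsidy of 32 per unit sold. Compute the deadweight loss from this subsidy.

Deadweight loss = 2016

Pre-subsidy: 1079 - 9P = -313 + 7P gives P* = 87, x* = 296.
With the subsidy, sellers receive Ps = Pb + 32 for each unit, where Pb is the price buyers pay.
Supply in terms of Pb becomes xs = -313 + 7(Pb + 32) = -89 + 7Pb. Setting this equal to demand: 1079 - 9Pb = -89 + 7Pb, so Pb = 73.
Sellers receive Ps = 73 + 32 = 105; x' = 1079 − 9·73 = 422.
The subsidy expands output by 422 − 296 = 126 past the efficient level; on those units the gap between marginal cost and willingness to pay runs from 0 up to 32.
DWL = ½ × 32 × 126 = 2016.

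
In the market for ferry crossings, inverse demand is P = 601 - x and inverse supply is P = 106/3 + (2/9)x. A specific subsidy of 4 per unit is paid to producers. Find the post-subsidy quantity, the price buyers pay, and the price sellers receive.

x' = 5127/11; buyers pay 1484/11; sellers receive 1528/11

Pre-subsidy: 601 - x = 106/3 + (2/9)x gives x* = 5091/11 and P* = 1520/11.
With the subsidy, sellers receive Ps = Pb + 4 for each unit, where Pb is the price buyers pay.
On the curves, Pb = 601 - x and Ps = 106/3 + (2/9)x; the wedge Ps − Pb = 4 gives 106/3 + (2/9)x − (601 - x) = 4, so x' = 5127/11.
Then Pb = 601 − 1·(5127/11) = 1484/11 and Ps = 106/3 + (2/9)·(5127/11) = 1528/11.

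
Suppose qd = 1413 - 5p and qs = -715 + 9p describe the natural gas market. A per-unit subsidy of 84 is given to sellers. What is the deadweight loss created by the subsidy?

Pre-subsidy: 1413 - 5p = -715 + 9p gives p* = 152, q* = 653.
With the subsidy, sellers receive ps = pb + 84 for each unit, where pb is the price buyers pay.
Supply in terms of pb becomes qs = -715 + 9(pb + 84) = 41 + 9pb. Setting this equal to demand: 1413 - 5pb = 41 + 9pb, so pb = 98.
Sellers receive ps = 98 + 84 = 182; q' = 1413 − 5·98 = 923.
The subsidy expands output by 923 − 653 = 270 past the efficient level; on those units the gap between marginal cost and willingness to pay runs from 0 up to 84.
DWL = ½ × 84 × 270 = 11340.

Deadweight loss = 11340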